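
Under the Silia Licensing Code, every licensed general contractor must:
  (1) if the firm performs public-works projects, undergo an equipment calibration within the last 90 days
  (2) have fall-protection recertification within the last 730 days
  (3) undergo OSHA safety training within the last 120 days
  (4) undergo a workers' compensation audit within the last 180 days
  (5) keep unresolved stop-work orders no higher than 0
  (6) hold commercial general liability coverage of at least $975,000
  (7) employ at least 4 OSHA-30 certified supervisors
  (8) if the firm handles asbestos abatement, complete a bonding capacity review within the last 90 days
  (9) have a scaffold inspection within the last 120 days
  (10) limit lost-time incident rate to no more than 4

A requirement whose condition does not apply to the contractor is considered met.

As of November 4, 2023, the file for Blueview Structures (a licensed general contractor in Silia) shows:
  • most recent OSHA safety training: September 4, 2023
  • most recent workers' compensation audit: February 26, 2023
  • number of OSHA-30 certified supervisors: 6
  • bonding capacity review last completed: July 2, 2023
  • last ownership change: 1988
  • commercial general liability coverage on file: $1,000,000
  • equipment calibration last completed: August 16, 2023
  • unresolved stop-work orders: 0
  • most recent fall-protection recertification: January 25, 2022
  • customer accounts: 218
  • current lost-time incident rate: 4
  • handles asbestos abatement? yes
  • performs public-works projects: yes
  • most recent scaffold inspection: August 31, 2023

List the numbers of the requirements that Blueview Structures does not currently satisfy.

1. condition 'performs public-works projects' holds; equipment calibration 80 days ago vs limit 90 → met
2. fall-protection recertification 648 days ago vs limit 730 → met
3. OSHA safety training 61 days ago vs limit 120 → met
4. workers' compensation audit 251 days ago vs limit 180 → not met
5. unresolved stop-work orders 0 ≤ 0 → met
6. commercial general liability coverage $1,000,000 ≥ $975,000 → met
7. OSHA-30 certified supervisors 6 ≥ 4 → met
8. condition 'handles asbestos abatement' holds; bonding capacity review 125 days ago vs limit 90 → not met
9. scaffold inspection 65 days ago vs limit 120 → met
10. lost-time incident rate 4 ≤ 4 → met
Not met: 4, 8

4, 8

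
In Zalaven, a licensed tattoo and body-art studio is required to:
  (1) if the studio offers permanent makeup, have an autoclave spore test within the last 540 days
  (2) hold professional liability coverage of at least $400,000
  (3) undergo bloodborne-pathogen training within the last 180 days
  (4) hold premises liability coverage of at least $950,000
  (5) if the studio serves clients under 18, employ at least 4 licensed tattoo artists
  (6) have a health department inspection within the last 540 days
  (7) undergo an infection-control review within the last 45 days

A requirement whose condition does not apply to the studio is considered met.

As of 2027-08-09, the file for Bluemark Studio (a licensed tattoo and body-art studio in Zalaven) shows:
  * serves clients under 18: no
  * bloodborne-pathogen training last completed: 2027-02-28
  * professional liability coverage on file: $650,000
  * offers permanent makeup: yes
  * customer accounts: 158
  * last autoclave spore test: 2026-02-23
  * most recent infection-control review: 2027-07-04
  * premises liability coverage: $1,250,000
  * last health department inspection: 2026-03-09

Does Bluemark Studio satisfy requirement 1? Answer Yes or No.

1. condition 'offers permanent makeup' holds; autoclave spore test 532 days ago vs limit 540 → met

Yes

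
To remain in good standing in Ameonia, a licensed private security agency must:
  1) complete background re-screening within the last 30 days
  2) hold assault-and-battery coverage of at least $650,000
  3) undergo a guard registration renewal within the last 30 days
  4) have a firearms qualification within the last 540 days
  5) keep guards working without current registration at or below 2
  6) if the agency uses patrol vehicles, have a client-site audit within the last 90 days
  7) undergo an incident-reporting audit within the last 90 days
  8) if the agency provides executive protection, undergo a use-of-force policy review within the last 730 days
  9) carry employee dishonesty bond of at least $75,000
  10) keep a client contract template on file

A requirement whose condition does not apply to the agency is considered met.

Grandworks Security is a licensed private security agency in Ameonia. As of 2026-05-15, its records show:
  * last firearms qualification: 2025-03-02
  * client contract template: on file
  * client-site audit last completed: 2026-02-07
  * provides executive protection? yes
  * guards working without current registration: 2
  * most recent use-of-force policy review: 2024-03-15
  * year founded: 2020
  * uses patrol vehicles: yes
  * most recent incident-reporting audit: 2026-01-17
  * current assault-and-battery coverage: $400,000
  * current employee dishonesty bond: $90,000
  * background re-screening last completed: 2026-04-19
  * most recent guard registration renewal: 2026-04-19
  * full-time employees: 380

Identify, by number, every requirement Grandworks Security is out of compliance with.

1. background re-screening 26 days ago vs limit 30 → met
2. assault-and-battery coverage $400,000 < $650,000 → not met
3. guard registration renewal 26 days ago vs limit 30 → met
4. firearms qualification 439 days ago vs limit 540 → met
5. guards working without current registration 2 ≤ 2 → met
6. condition 'uses patrol vehicles' holds; client-site audit 97 days ago vs limit 90 → not met
7. incident-reporting audit 118 days ago vs limit 90 → not met
8. condition 'provides executive protection' holds; use-of-force policy review 791 days ago vs limit 730 → not met
9. employee dishonesty bond $90,000 ≥ $75,000 → met
10. client contract template present → met
Not met: 2, 6, 7, 8

2, 6, 7, 8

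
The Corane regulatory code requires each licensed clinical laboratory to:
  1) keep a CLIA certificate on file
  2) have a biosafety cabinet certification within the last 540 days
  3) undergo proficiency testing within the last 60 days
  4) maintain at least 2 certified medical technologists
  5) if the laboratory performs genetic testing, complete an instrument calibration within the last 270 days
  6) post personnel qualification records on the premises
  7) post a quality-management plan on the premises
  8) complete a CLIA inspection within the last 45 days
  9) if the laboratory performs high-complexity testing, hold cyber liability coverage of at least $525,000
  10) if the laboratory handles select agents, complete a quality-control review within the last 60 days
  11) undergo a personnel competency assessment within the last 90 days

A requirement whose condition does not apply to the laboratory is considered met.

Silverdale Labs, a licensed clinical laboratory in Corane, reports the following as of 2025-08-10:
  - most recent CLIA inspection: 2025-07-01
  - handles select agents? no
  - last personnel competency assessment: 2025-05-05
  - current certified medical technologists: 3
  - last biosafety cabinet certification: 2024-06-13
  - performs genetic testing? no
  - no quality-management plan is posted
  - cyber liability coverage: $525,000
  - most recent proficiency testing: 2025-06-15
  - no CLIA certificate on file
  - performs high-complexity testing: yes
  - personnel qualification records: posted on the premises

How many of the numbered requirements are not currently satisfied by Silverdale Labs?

1. CLIA certificate absent → not met
2. biosafety cabinet certification 423 days ago vs limit 540 → met
3. proficiency testing 56 days ago vs limit 60 → met
4. certified medical technologists 3 ≥ 2 → met
5. condition 'performs genetic testing' does not hold → requirement n/a → met
6. personnel qualification records present → met
7. quality-management plan absent → not met
8. CLIA inspection 40 days ago vs limit 45 → met
9. condition 'performs high-complexity testing' holds; cyber liability coverage $525,000 ≥ $525,000 → met
10. condition 'handles select agents' does not hold → requirement n/a → met
11. personnel competency assessment 97 days ago vs limit 90 → not met
Not met: 3 of 11

3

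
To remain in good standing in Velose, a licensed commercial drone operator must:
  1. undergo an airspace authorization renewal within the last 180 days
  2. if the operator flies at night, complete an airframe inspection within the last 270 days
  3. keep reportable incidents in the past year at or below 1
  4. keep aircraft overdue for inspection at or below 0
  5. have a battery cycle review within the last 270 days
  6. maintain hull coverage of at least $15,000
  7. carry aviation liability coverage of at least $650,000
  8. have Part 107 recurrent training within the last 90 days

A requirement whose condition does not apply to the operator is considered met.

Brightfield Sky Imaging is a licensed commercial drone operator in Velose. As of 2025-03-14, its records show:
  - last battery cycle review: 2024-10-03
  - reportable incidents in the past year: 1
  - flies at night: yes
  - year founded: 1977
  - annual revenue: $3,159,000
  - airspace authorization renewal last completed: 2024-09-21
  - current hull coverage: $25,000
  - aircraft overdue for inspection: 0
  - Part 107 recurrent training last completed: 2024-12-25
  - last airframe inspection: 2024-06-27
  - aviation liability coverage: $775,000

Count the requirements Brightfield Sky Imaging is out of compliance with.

1. airspace authorization renewal 174 days ago vs limit 180 → met
2. condition 'flies at night' holds; airframe inspection 260 days ago vs limit 270 → met
3. reportable incidents in the past year 1 ≤ 1 → met
4. aircraft overdue for inspection 0 ≤ 0 → met
5. battery cycle review 162 days ago vs limit 270 → met
6. hull coverage $25,000 ≥ $15,000 → met
7. aviation liability coverage $775,000 ≥ $650,000 → met
8. Part 107 recurrent training 79 days ago vs limit 90 → met
Not met: 0 of 8

0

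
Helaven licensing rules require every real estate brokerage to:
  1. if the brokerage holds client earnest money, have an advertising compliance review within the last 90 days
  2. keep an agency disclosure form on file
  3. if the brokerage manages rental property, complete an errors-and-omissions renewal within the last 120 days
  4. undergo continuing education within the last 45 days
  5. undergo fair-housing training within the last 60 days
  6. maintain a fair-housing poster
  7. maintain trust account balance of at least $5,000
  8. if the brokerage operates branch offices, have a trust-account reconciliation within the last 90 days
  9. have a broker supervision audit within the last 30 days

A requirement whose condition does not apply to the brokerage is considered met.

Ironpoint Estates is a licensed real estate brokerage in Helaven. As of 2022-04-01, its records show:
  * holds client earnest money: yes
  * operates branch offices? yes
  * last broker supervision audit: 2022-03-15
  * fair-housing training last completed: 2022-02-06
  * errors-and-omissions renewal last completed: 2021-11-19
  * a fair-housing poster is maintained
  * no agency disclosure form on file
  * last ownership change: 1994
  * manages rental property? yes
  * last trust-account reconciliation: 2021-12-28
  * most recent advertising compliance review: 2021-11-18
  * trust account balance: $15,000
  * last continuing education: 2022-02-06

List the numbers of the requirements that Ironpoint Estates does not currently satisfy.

1, 2, 3, 4, 8

1. condition 'holds client earnest money' holds; advertising compliance review 134 days ago vs limit 90 → not met
2. agency disclosure form absent → not met
3. condition 'manages rental property' holds; errors-and-omissions renewal 133 days ago vs limit 120 → not met
4. continuing education 54 days ago vs limit 45 → not met
5. fair-housing training 54 days ago vs limit 60 → met
6. fair-housing poster present → met
7. trust account balance $15,000 ≥ $5,000 → met
8. condition 'operates branch offices' holds; trust-account reconciliation 94 days ago vs limit 90 → not met
9. broker supervision audit 17 days ago vs limit 30 → met
Not met: 1, 2, 3, 4, 8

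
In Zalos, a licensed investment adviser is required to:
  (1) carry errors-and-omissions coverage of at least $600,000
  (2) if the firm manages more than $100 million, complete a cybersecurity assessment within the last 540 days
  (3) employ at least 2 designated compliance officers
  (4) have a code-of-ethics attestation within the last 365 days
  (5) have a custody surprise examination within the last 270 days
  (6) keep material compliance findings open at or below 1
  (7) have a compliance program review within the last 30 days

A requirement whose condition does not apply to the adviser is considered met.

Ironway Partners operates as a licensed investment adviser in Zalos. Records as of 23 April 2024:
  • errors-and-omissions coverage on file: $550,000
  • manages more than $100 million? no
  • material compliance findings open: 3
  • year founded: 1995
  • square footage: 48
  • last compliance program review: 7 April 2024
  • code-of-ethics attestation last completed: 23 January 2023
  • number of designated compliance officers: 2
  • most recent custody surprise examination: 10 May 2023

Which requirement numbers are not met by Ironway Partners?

1, 4, 5, 6

1. errors-and-omissions coverage $550,000 < $600,000 → not met
2. condition 'manages more than $100 million' does not hold → requirement n/a → met
3. designated compliance officers 2 ≥ 2 → met
4. code-of-ethics attestation 456 days ago vs limit 365 → not met
5. custody surprise examination 349 days ago vs limit 270 → not met
6. material compliance findings open 3 > 1 → not met
7. compliance program review 16 days ago vs limit 30 → met
Not met: 1, 4, 5, 6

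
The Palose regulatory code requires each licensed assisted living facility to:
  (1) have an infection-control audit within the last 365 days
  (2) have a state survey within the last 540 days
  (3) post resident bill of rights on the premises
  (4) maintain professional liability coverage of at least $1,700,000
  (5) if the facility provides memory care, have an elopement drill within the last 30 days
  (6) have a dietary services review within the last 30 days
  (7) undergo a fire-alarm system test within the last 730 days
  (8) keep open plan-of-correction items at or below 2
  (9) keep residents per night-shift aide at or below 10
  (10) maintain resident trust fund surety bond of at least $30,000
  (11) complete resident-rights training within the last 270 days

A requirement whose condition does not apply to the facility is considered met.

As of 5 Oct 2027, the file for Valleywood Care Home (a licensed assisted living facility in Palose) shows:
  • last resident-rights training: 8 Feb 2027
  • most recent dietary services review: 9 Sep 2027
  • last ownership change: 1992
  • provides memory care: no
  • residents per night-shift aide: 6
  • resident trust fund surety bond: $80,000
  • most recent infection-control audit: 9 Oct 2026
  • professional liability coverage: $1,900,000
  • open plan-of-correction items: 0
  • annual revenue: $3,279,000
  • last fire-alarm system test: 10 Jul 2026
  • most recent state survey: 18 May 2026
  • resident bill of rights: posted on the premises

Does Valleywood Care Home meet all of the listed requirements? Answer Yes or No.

Yes

1. infection-control audit 361 days ago vs limit 365 → met
2. state survey 505 days ago vs limit 540 → met
3. resident bill of rights present → met
4. professional liability coverage $1,900,000 ≥ $1,700,000 → met
5. condition 'provides memory care' does not hold → requirement n/a → met
6. dietary services review 26 days ago vs limit 30 → met
7. fire-alarm system test 452 days ago vs limit 730 → met
8. open plan-of-correction items 0 ≤ 2 → met
9. residents per night-shift aide 6 ≤ 10 → met
10. resident trust fund surety bond $80,000 ≥ $30,000 → met
11. resident-rights training 239 days ago vs limit 270 → met
All met.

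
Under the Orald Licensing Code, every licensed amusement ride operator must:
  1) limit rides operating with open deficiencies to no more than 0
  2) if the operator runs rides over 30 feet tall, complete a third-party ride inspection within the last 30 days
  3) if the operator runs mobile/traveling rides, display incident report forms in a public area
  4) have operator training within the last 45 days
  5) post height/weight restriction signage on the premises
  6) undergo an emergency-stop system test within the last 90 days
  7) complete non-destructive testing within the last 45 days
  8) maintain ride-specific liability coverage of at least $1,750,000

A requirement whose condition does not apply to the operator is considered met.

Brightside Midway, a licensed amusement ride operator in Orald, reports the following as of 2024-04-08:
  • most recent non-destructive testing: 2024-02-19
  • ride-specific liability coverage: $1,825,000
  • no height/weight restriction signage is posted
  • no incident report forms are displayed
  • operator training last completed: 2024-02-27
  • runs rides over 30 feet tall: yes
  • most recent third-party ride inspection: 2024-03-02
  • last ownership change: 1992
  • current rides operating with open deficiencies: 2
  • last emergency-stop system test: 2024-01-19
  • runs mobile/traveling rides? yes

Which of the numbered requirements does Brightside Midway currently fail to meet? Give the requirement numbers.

1, 2, 3, 5, 7

1. rides operating with open deficiencies 2 > 0 → not met
2. condition 'runs rides over 30 feet tall' holds; third-party ride inspection 37 days ago vs limit 30 → not met
3. condition 'runs mobile/traveling rides' holds; incident report forms absent → not met
4. operator training 41 days ago vs limit 45 → met
5. height/weight restriction signage absent → not met
6. emergency-stop system test 80 days ago vs limit 90 → met
7. non-destructive testing 49 days ago vs limit 45 → not met
8. ride-specific liability coverage $1,825,000 ≥ $1,750,000 → met
Not met: 1, 2, 3, 5, 7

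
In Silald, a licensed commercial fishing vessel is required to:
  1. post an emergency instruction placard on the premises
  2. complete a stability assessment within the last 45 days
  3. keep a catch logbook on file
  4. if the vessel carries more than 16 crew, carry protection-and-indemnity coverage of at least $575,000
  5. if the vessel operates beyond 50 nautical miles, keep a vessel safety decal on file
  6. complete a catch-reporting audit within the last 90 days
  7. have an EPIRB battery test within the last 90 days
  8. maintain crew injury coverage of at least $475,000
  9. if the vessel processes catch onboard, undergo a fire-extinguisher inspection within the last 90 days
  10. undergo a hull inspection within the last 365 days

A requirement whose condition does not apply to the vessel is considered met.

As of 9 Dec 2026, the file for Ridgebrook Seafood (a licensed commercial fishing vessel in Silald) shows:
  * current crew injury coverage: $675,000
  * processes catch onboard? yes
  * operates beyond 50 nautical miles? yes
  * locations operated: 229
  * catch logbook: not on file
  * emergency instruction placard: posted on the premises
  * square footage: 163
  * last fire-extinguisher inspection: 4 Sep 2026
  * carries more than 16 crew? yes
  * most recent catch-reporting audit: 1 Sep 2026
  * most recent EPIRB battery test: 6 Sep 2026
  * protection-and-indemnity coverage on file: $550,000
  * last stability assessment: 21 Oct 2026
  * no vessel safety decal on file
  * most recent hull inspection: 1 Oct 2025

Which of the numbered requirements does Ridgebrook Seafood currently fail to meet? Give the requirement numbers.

1. emergency instruction placard present → met
2. stability assessment 49 days ago vs limit 45 → not met
3. catch logbook absent → not met
4. condition 'carries more than 16 crew' holds; protection-and-indemnity coverage $550,000 < $575,000 → not met
5. condition 'operates beyond 50 nautical miles' holds; vessel safety decal absent → not met
6. catch-reporting audit 99 days ago vs limit 90 → not met
7. EPIRB battery test 94 days ago vs limit 90 → not met
8. crew injury coverage $675,000 ≥ $475,000 → met
9. condition 'processes catch onboard' holds; fire-extinguisher inspection 96 days ago vs limit 90 → not met
10. hull inspection 434 days ago vs limit 365 → not met
Not met: 2, 3, 4, 5, 6, 7, 9, 10

2, 3, 4, 5, 6, 7, 9, 10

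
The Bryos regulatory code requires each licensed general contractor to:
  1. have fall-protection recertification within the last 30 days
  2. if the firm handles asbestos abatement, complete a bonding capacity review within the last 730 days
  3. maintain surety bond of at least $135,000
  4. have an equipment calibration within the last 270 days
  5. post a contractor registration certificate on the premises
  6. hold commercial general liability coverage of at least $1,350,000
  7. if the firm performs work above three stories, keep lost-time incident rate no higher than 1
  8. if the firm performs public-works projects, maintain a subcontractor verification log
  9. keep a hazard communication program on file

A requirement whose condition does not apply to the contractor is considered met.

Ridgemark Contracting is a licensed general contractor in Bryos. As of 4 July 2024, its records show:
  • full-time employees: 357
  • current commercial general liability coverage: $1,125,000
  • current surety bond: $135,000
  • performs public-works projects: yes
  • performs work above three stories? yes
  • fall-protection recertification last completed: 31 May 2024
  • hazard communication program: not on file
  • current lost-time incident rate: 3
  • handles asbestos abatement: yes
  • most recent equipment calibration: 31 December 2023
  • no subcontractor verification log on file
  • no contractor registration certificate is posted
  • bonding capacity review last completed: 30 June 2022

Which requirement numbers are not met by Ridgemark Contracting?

1, 2, 5, 6, 7, 8, 9

1. fall-protection recertification 34 days ago vs limit 30 → not met
2. condition 'handles asbestos abatement' holds; bonding capacity review 735 days ago vs limit 730 → not met
3. surety bond $135,000 ≥ $135,000 → met
4. equipment calibration 186 days ago vs limit 270 → met
5. contractor registration certificate absent → not met
6. commercial general liability coverage $1,125,000 < $1,350,000 → not met
7. condition 'performs work above three stories' holds; lost-time incident rate 3 > 1 → not met
8. condition 'performs public-works projects' holds; subcontractor verification log absent → not met
9. hazard communication program absent → not met
Not met: 1, 2, 5, 6, 7, 8, 9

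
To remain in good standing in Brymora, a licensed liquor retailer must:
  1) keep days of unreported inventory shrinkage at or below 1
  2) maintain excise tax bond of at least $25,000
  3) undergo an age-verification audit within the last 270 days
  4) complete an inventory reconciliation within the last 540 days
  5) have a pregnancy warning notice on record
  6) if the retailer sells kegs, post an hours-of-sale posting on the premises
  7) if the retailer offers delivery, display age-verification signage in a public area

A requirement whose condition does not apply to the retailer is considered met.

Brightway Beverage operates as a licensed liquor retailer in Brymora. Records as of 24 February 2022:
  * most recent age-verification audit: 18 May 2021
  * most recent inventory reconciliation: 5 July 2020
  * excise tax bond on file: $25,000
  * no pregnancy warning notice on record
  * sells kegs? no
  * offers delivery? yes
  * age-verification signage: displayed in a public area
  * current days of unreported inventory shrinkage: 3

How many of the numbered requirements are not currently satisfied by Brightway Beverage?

4

1. days of unreported inventory shrinkage 3 > 1 → not met
2. excise tax bond $25,000 ≥ $25,000 → met
3. age-verification audit 282 days ago vs limit 270 → not met
4. inventory reconciliation 599 days ago vs limit 540 → not met
5. pregnancy warning notice absent → not met
6. condition 'sells kegs' does not hold → requirement n/a → met
7. condition 'offers delivery' holds; age-verification signage present → met
Not met: 4 of 7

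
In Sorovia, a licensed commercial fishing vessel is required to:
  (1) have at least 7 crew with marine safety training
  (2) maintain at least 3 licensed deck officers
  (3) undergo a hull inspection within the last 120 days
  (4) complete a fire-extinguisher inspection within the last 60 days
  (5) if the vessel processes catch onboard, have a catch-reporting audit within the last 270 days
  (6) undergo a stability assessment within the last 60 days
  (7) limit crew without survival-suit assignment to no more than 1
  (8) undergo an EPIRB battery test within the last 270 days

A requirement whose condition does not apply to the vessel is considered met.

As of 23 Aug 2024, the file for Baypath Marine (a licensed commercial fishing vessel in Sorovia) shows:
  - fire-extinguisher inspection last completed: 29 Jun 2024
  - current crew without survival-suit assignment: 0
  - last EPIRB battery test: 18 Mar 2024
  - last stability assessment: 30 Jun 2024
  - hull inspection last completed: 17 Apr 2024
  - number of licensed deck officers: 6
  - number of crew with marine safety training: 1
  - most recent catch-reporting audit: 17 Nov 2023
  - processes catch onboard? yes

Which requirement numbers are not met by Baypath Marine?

1, 3, 5

1. crew with marine safety training 1 < 7 → not met
2. licensed deck officers 6 ≥ 3 → met
3. hull inspection 128 days ago vs limit 120 → not met
4. fire-extinguisher inspection 55 days ago vs limit 60 → met
5. condition 'processes catch onboard' holds; catch-reporting audit 280 days ago vs limit 270 → not met
6. stability assessment 54 days ago vs limit 60 → met
7. crew without survival-suit assignment 0 ≤ 1 → met
8. EPIRB battery test 158 days ago vs limit 270 → met
Not met: 1, 3, 5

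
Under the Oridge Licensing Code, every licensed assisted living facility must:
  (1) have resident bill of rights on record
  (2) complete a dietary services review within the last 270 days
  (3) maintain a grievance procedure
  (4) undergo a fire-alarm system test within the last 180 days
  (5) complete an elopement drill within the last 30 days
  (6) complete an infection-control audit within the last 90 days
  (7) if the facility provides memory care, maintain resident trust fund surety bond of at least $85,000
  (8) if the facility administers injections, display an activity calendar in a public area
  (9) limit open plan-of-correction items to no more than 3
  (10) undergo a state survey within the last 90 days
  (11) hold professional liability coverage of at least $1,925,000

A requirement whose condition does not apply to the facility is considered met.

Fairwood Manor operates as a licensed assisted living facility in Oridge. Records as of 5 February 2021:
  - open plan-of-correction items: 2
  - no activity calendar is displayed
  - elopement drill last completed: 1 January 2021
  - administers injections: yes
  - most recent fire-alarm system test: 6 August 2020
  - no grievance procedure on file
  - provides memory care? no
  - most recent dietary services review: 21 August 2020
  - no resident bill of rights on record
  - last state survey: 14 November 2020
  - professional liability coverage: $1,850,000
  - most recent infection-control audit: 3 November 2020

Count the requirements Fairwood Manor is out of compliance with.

1. resident bill of rights absent → not met
2. dietary services review 168 days ago vs limit 270 → met
3. grievance procedure absent → not met
4. fire-alarm system test 183 days ago vs limit 180 → not met
5. elopement drill 35 days ago vs limit 30 → not met
6. infection-control audit 94 days ago vs limit 90 → not met
7. condition 'provides memory care' does not hold → requirement n/a → met
8. condition 'administers injections' holds; activity calendar absent → not met
9. open plan-of-correction items 2 ≤ 3 → met
10. state survey 83 days ago vs limit 90 → met
11. professional liability coverage $1,850,000 < $1,925,000 → not met
Not met: 7 of 11

7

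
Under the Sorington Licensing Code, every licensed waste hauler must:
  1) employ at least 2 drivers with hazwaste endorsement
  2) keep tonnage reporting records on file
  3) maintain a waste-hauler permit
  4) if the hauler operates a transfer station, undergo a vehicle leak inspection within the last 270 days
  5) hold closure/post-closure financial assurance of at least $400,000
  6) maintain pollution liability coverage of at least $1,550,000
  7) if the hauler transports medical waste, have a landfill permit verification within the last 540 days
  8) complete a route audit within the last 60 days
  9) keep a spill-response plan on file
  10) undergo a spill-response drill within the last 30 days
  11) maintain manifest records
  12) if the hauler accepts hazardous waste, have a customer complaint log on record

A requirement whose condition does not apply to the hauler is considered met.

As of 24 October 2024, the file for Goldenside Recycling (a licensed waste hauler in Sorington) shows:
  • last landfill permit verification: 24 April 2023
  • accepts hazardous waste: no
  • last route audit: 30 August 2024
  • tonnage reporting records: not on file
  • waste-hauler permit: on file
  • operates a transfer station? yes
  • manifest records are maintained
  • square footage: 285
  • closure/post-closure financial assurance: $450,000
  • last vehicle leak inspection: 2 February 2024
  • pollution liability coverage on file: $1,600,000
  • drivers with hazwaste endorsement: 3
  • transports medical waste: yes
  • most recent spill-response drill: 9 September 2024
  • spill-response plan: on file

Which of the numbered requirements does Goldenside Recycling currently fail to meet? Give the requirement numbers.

2, 7, 10

1. drivers with hazwaste endorsement 3 ≥ 2 → met
2. tonnage reporting records absent → not met
3. waste-hauler permit present → met
4. condition 'operates a transfer station' holds; vehicle leak inspection 265 days ago vs limit 270 → met
5. closure/post-closure financial assurance $450,000 ≥ $400,000 → met
6. pollution liability coverage $1,600,000 ≥ $1,550,000 → met
7. condition 'transports medical waste' holds; landfill permit verification 549 days ago vs limit 540 → not met
8. route audit 55 days ago vs limit 60 → met
9. spill-response plan present → met
10. spill-response drill 45 days ago vs limit 30 → not met
11. manifest records present → met
12. condition 'accepts hazardous waste' does not hold → requirement n/a → met
Not met: 2, 7, 10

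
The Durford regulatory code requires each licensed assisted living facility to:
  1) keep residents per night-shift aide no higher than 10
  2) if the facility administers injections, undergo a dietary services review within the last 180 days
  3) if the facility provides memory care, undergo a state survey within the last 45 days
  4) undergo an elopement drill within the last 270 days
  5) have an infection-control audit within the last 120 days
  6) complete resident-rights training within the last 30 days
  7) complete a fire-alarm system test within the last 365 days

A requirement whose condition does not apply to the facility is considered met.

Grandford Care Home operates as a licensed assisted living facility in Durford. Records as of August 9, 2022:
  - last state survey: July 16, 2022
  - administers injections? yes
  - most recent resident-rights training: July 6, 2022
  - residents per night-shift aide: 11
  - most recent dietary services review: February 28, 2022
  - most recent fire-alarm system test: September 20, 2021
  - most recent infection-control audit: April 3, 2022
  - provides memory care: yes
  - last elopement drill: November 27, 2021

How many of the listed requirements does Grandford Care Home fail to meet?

1. residents per night-shift aide 11 > 10 → not met
2. condition 'administers injections' holds; dietary services review 162 days ago vs limit 180 → met
3. condition 'provides memory care' holds; state survey 24 days ago vs limit 45 → met
4. elopement drill 255 days ago vs limit 270 → met
5. infection-control audit 128 days ago vs limit 120 → not met
6. resident-rights training 34 days ago vs limit 30 → not met
7. fire-alarm system test 323 days ago vs limit 365 → met
Not met: 3 of 7

3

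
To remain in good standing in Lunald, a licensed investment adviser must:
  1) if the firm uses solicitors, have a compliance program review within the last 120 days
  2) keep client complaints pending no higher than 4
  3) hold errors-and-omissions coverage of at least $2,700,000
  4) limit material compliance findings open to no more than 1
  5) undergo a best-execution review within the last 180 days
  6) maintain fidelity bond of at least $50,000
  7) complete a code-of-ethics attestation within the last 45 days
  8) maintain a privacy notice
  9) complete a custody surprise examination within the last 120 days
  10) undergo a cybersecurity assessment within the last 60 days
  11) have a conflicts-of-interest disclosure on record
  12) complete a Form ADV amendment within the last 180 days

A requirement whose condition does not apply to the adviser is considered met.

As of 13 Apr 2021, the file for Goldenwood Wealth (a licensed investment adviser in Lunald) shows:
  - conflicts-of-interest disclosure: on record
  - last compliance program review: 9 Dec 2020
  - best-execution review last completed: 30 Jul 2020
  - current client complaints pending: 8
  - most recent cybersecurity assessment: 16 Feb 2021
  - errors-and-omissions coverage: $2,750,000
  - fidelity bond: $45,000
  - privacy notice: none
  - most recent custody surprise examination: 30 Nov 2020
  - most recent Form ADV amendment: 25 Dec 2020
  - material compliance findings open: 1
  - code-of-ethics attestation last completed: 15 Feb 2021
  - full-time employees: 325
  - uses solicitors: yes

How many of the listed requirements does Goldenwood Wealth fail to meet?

1. condition 'uses solicitors' holds; compliance program review 125 days ago vs limit 120 → not met
2. client complaints pending 8 > 4 → not met
3. errors-and-omissions coverage $2,750,000 ≥ $2,700,000 → met
4. material compliance findings open 1 ≤ 1 → met
5. best-execution review 257 days ago vs limit 180 → not met
6. fidelity bond $45,000 < $50,000 → not met
7. code-of-ethics attestation 57 days ago vs limit 45 → not met
8. privacy notice absent → not met
9. custody surprise examination 134 days ago vs limit 120 → not met
10. cybersecurity assessment 56 days ago vs limit 60 → met
11. conflicts-of-interest disclosure present → met
12. Form ADV amendment 109 days ago vs limit 180 → met
Not met: 7 of 12

7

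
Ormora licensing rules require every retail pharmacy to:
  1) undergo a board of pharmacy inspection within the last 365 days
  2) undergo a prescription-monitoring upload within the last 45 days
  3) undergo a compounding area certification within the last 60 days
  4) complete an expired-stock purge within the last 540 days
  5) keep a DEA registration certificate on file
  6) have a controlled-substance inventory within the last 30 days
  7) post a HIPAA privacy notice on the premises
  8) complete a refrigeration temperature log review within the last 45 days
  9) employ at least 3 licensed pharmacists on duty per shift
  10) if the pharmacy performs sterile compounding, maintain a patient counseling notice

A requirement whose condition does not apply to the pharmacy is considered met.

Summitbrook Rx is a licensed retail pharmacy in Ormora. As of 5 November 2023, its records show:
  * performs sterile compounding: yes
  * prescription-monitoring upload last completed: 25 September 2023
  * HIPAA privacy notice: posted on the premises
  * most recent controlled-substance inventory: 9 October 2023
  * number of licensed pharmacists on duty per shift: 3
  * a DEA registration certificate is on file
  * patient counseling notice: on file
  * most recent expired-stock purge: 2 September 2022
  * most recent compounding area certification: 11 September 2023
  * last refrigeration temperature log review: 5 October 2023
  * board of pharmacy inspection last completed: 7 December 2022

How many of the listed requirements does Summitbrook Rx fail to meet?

0

1. board of pharmacy inspection 333 days ago vs limit 365 → met
2. prescription-monitoring upload 41 days ago vs limit 45 → met
3. compounding area certification 55 days ago vs limit 60 → met
4. expired-stock purge 429 days ago vs limit 540 → met
5. DEA registration certificate present → met
6. controlled-substance inventory 27 days ago vs limit 30 → met
7. HIPAA privacy notice present → met
8. refrigeration temperature log review 31 days ago vs limit 45 → met
9. licensed pharmacists on duty per shift 3 ≥ 3 → met
10. condition 'performs sterile compounding' holds; patient counseling notice present → met
Not met: 0 of 10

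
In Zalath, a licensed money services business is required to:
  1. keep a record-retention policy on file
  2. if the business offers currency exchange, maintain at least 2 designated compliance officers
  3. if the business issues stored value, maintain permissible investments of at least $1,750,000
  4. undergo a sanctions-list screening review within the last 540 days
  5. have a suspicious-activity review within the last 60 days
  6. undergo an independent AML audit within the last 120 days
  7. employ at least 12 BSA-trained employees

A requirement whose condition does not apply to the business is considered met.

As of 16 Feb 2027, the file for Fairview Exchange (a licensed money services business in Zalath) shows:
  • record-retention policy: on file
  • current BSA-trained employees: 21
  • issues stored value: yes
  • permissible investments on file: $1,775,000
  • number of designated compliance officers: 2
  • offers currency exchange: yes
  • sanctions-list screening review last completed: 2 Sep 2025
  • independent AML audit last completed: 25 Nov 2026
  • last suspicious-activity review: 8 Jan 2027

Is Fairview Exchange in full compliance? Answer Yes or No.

1. record-retention policy present → met
2. condition 'offers currency exchange' holds; designated compliance officers 2 ≥ 2 → met
3. condition 'issues stored value' holds; permissible investments $1,775,000 ≥ $1,750,000 → met
4. sanctions-list screening review 532 days ago vs limit 540 → met
5. suspicious-activity review 39 days ago vs limit 60 → met
6. independent AML audit 83 days ago vs limit 120 → met
7. BSA-trained employees 21 ≥ 12 → met
All met.

Yes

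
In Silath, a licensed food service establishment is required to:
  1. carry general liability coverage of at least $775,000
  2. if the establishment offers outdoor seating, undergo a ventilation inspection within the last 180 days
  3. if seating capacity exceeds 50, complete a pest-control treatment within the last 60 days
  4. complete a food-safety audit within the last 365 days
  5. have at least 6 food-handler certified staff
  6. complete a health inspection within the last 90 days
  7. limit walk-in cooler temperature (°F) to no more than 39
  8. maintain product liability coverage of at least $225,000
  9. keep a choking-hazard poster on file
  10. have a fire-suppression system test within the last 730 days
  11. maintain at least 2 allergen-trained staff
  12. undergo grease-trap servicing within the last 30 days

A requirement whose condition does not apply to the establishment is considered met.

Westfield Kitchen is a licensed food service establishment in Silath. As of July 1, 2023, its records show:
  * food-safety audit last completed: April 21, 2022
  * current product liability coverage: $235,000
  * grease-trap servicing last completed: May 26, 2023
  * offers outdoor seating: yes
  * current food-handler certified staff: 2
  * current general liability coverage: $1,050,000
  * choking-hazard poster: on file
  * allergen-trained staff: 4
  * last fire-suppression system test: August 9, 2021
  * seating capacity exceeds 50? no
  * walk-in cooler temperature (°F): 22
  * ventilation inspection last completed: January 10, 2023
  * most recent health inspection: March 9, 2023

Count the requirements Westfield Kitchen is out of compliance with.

1. general liability coverage $1,050,000 ≥ $775,000 → met
2. condition 'offers outdoor seating' holds; ventilation inspection 172 days ago vs limit 180 → met
3. condition 'seating capacity exceeds 50' does not hold → requirement n/a → met
4. food-safety audit 436 days ago vs limit 365 → not met
5. food-handler certified staff 2 < 6 → not met
6. health inspection 114 days ago vs limit 90 → not met
7. walk-in cooler temperature (°F) 22 ≤ 39 → met
8. product liability coverage $235,000 ≥ $225,000 → met
9. choking-hazard poster present → met
10. fire-suppression system test 691 days ago vs limit 730 → met
11. allergen-trained staff 4 ≥ 2 → met
12. grease-trap servicing 36 days ago vs limit 30 → not met
Not met: 4 of 12

4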